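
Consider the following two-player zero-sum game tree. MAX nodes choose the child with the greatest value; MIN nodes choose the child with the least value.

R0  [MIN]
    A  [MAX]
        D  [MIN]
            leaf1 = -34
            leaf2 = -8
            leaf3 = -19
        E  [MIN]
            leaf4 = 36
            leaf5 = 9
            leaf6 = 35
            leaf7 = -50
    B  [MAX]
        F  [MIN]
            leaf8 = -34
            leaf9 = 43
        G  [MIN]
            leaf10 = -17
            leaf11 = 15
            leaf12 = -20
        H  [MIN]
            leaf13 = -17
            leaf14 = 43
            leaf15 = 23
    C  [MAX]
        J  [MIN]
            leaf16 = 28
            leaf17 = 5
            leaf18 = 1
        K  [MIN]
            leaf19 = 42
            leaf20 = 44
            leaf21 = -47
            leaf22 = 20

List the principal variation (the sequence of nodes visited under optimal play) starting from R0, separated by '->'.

D (MIN): min(-34, -8, -19) = -34
E (MIN): min(36, 9, 35, -50) = -50
A (MAX): max(-34, -50) = -34
F (MIN): min(-34, 43) = -34
G (MIN): min(-17, 15, -20) = -20
H (MIN): min(-17, 43, 23) = -17
B (MAX): max(-34, -20, -17) = -17
J (MIN): min(28, 5, 1) = 1
K (MIN): min(42, 44, -47, 20) = -47
C (MAX): max(1, -47) = 1
R0 (MIN): min(-34, -17, 1) = -34
At R0, MIN picks A (lowest: -34).
At A, MAX picks D (highest: -34).
At D, MIN picks leaf1 (lowest: -34).
Terminal value -34.

R0 -> A -> D -> leaf1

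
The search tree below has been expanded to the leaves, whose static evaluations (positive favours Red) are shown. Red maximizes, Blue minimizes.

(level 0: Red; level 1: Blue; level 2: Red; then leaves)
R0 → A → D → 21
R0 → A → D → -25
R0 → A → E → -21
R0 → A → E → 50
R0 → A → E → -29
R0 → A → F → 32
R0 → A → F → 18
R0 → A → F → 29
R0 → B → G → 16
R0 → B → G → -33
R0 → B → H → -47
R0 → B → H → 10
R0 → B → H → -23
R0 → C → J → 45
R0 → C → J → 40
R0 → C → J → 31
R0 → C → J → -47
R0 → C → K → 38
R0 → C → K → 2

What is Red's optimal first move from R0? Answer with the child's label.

C

D (Red): max(21, -25) = 21
E (Red): max(-21, 50, -29) = 50
F (Red): max(32, 18, 29) = 32
A (Blue): min(21, 50, 32) = 21
G (Red): max(16, -33) = 16
H (Red): max(-47, 10, -23) = 10
B (Blue): min(16, 10) = 10
J (Red): max(45, 40, 31, -47) = 45
K (Red): max(38, 2) = 38
C (Blue): min(45, 38) = 38
R0 (Red): max(21, 10, 38) = 38
Red at R0 wants the highest of {A=21, B=10, C=38}, so chooses C.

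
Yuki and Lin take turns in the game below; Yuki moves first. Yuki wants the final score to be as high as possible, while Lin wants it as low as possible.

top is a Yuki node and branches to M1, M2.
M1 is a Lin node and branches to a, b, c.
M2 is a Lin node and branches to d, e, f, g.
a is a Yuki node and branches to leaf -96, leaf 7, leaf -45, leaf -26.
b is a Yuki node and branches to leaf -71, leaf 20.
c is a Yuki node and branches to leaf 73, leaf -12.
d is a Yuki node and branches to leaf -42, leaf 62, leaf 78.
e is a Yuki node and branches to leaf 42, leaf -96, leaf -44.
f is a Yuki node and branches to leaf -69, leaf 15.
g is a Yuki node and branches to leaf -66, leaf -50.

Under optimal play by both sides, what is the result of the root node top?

7

a (Yuki): max(-96, 7, -45, -26) = 7
b (Yuki): max(-71, 20) = 20
c (Yuki): max(73, -12) = 73
M1 (Lin): min(7, 20, 73) = 7
d (Yuki): max(-42, 62, 78) = 78
e (Yuki): max(42, -96, -44) = 42
f (Yuki): max(-69, 15) = 15
g (Yuki): max(-66, -50) = -50
M2 (Lin): min(78, 42, 15, -50) = -50
top (Yuki): max(7, -50) = 7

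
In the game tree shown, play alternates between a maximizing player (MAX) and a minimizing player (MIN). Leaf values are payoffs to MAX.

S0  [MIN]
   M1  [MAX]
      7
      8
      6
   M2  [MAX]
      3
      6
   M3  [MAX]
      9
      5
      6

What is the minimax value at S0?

M1 (MAX): max(7, 8, 6) = 8
M2 (MAX): max(3, 6) = 6
M3 (MAX): max(9, 5, 6) = 9
S0 (MIN): min(8, 6, 9) = 6

6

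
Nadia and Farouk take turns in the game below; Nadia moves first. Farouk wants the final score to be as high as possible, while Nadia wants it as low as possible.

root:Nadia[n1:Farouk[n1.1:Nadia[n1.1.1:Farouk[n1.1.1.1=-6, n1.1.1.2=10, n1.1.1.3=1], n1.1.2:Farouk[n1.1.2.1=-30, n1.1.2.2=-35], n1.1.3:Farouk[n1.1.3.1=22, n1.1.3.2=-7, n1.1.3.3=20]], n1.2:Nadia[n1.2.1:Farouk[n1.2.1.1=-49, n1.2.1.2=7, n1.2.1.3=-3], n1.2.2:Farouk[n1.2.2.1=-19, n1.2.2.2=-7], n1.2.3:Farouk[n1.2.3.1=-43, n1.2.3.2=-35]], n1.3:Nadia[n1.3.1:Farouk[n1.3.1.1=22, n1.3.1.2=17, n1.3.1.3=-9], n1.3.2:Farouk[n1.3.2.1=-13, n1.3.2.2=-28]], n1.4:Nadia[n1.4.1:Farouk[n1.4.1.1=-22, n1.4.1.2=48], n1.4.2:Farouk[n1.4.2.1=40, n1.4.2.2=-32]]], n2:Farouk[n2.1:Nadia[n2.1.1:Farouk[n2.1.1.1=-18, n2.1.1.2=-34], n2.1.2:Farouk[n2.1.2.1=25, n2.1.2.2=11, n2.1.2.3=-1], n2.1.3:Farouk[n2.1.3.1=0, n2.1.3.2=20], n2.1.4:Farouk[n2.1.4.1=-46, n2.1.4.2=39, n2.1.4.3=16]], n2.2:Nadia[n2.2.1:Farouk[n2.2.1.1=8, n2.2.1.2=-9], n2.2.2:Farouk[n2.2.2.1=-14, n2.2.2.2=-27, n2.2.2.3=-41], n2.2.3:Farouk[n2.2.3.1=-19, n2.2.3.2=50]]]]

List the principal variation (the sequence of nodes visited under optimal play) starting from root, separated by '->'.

root -> n2 -> n2.2 -> n2.2.2 -> n2.2.2.1

n1.1.1 (Farouk): max(-6, 10, 1) = 10
n1.1.2 (Farouk): max(-30, -35) = -30
n1.1.3 (Farouk): max(22, -7, 20) = 22
n1.1 (Nadia): min(10, -30, 22) = -30
n1.2.1 (Farouk): max(-49, 7, -3) = 7
n1.2.2 (Farouk): max(-19, -7) = -7
n1.2.3 (Farouk): max(-43, -35) = -35
n1.2 (Nadia): min(7, -7, -35) = -35
n1.3.1 (Farouk): max(22, 17, -9) = 22
n1.3.2 (Farouk): max(-13, -28) = -13
n1.3 (Nadia): min(22, -13) = -13
n1.4.1 (Farouk): max(-22, 48) = 48
n1.4.2 (Farouk): max(40, -32) = 40
n1.4 (Nadia): min(48, 40) = 40
n1 (Farouk): max(-30, -35, -13, 40) = 40
n2.1.1 (Farouk): max(-18, -34) = -18
n2.1.2 (Farouk): max(25, 11, -1) = 25
n2.1.3 (Farouk): max(0, 20) = 20
n2.1.4 (Farouk): max(-46, 39, 16) = 39
n2.1 (Nadia): min(-18, 25, 20, 39) = -18
n2.2.1 (Farouk): max(8, -9) = 8
n2.2.2 (Farouk): max(-14, -27, -41) = -14
n2.2.3 (Farouk): max(-19, 50) = 50
n2.2 (Nadia): min(8, -14, 50) = -14
n2 (Farouk): max(-18, -14) = -14
root (Nadia): min(40, -14) = -14
At root, Nadia picks n2 (lowest: -14).
At n2, Farouk picks n2.2 (highest: -14).
At n2.2, Nadia picks n2.2.2 (lowest: -14).
At n2.2.2, Farouk picks n2.2.2.1 (highest: -14).
Terminal value -14.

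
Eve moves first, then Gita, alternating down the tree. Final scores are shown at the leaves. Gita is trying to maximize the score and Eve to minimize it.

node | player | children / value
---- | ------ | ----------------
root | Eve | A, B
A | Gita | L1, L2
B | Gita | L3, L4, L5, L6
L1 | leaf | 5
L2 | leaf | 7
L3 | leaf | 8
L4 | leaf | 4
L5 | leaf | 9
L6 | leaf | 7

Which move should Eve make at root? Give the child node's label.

A (Gita): max(5, 7) = 7
B (Gita): max(8, 4, 9, 7) = 9
root (Eve): min(7, 9) = 7
Eve at root wants the lowest of {A=7, B=9}, so chooses A.

A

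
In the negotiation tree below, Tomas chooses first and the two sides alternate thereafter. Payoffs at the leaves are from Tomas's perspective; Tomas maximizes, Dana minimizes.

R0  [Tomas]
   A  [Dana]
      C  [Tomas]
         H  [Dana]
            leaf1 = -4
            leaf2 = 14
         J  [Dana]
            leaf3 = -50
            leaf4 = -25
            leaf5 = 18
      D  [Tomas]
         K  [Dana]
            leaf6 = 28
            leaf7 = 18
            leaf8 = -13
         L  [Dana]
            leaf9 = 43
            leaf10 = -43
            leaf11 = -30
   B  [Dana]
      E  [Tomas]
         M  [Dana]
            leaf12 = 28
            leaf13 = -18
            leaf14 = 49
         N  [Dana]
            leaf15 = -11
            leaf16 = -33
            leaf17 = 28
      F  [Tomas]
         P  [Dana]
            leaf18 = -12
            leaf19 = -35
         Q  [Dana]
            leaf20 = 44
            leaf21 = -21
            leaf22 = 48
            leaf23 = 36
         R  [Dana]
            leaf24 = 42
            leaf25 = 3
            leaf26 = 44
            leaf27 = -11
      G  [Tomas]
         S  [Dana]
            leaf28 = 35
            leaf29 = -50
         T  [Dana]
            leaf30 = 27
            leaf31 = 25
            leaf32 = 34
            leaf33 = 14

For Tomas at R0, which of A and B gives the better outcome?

A

H (Dana): min(-4, 14) = -4
J (Dana): min(-50, -25, 18) = -50
C (Tomas): max(-4, -50) = -4
K (Dana): min(28, 18, -13) = -13
L (Dana): min(43, -43, -30) = -43
D (Tomas): max(-13, -43) = -13
A (Dana): min(-4, -13) = -13
M (Dana): min(28, -18, 49) = -18
N (Dana): min(-11, -33, 28) = -33
E (Tomas): max(-18, -33) = -18
P (Dana): min(-12, -35) = -35
Q (Dana): min(44, -21, 48, 36) = -21
R (Dana): min(42, 3, 44, -11) = -11
F (Tomas): max(-35, -21, -11) = -11
S (Dana): min(35, -50) = -50
T (Dana): min(27, 25, 34, 14) = 14
G (Tomas): max(-50, 14) = 14
B (Dana): min(-18, -11, 14) = -18
Tomas prefers the higher value; A=-13, B=-18. A is better since -13 > -18.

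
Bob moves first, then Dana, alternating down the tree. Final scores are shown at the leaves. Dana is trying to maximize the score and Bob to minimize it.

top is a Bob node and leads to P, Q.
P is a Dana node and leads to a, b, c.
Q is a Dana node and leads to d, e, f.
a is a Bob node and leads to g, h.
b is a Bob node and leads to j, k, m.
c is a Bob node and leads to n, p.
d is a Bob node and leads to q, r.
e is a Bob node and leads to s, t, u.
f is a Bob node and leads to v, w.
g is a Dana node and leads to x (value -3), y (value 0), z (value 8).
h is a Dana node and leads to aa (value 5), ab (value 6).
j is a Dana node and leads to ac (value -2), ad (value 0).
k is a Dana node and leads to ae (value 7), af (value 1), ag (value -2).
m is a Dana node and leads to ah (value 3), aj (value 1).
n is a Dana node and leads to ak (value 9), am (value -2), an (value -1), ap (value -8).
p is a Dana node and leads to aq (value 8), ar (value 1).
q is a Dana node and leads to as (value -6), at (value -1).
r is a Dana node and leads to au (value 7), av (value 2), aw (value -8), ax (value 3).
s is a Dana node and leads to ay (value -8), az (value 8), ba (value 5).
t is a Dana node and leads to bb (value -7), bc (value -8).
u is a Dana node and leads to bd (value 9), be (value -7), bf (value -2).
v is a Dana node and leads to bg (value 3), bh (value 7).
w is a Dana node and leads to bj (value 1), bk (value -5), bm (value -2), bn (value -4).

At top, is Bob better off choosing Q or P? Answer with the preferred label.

Q

q (Dana): max(-6, -1) = -1
r (Dana): max(7, 2, -8, 3) = 7
d (Bob): min(-1, 7) = -1
s (Dana): max(-8, 8, 5) = 8
t (Dana): max(-7, -8) = -7
u (Dana): max(9, -7, -2) = 9
e (Bob): min(8, -7, 9) = -7
v (Dana): max(3, 7) = 7
w (Dana): max(1, -5, -2, -4) = 1
f (Bob): min(7, 1) = 1
Q (Dana): max(-1, -7, 1) = 1
g (Dana): max(-3, 0, 8) = 8
h (Dana): max(5, 6) = 6
a (Bob): min(8, 6) = 6
j (Dana): max(-2, 0) = 0
k (Dana): max(7, 1, -2) = 7
m (Dana): max(3, 1) = 3
b (Bob): min(0, 7, 3) = 0
n (Dana): max(9, -2, -1, -8) = 9
p (Dana): max(8, 1) = 8
c (Bob): min(9, 8) = 8
P (Dana): max(6, 0, 8) = 8
Bob prefers the lower value; Q=1, P=8. Q is better since 1 < 8.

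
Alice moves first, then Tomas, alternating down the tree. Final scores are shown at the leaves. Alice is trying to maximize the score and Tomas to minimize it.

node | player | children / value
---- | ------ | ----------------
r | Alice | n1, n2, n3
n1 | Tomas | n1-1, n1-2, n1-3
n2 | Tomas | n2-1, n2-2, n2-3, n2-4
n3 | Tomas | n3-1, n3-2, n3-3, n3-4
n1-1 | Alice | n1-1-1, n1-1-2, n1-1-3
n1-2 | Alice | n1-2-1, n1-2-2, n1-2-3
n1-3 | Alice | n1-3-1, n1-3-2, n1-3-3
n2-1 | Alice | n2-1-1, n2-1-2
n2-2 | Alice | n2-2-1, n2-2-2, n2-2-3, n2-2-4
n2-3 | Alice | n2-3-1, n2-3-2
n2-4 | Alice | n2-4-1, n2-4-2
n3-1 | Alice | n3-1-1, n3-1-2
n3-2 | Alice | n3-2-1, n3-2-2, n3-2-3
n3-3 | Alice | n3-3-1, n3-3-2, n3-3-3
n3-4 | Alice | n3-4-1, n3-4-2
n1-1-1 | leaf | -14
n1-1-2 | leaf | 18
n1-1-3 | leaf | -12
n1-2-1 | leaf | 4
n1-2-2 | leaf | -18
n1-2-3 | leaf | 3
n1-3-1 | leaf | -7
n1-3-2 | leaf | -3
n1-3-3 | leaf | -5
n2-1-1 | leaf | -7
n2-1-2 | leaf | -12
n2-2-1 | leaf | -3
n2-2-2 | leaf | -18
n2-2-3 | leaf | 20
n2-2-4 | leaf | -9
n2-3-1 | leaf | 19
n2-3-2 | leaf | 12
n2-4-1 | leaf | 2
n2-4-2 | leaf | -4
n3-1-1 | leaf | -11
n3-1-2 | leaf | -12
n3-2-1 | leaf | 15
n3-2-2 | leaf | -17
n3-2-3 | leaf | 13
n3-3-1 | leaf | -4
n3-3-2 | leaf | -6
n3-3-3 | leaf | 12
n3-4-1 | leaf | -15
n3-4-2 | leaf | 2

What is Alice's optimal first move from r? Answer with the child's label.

n1-1 (Alice): max(-14, 18, -12) = 18
n1-2 (Alice): max(4, -18, 3) = 4
n1-3 (Alice): max(-7, -3, -5) = -3
n1 (Tomas): min(18, 4, -3) = -3
n2-1 (Alice): max(-7, -12) = -7
n2-2 (Alice): max(-3, -18, 20, -9) = 20
n2-3 (Alice): max(19, 12) = 19
n2-4 (Alice): max(2, -4) = 2
n2 (Tomas): min(-7, 20, 19, 2) = -7
n3-1 (Alice): max(-11, -12) = -11
n3-2 (Alice): max(15, -17, 13) = 15
n3-3 (Alice): max(-4, -6, 12) = 12
n3-4 (Alice): max(-15, 2) = 2
n3 (Tomas): min(-11, 15, 12, 2) = -11
r (Alice): max(-3, -7, -11) = -3
Alice at r wants the highest of {n1=-3, n2=-7, n3=-11}, so chooses n1.

n1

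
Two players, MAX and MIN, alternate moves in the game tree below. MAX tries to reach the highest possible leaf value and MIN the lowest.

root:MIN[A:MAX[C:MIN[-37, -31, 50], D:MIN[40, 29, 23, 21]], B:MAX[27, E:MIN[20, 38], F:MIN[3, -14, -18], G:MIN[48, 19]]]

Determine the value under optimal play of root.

21

C (MIN): min(-37, -31, 50) = -37
D (MIN): min(40, 29, 23, 21) = 21
A (MAX): max(-37, 21) = 21
E (MIN): min(20, 38) = 20
F (MIN): min(3, -14, -18) = -18
G (MIN): min(48, 19) = 19
B (MAX): max(27, 20, -18, 19) = 27
root (MIN): min(21, 27) = 21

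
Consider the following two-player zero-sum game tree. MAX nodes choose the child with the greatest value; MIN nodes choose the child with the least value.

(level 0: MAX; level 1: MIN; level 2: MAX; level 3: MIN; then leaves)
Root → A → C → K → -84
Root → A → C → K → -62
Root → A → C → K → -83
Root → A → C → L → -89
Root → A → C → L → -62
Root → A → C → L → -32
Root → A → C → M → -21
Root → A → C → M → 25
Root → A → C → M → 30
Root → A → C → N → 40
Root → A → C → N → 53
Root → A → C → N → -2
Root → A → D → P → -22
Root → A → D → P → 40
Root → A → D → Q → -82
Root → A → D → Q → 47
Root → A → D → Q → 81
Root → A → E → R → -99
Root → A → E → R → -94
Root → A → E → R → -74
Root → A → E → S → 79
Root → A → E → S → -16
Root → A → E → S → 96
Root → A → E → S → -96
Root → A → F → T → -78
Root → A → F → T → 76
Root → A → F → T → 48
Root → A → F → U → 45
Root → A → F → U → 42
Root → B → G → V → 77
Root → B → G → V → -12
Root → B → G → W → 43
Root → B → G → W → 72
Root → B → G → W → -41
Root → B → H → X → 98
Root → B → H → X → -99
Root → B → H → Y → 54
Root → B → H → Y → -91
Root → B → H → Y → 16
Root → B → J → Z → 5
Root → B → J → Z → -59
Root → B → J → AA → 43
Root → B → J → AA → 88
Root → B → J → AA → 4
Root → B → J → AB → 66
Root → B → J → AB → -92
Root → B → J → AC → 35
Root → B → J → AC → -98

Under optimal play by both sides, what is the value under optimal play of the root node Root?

-91

K (MIN): min(-84, -62, -83) = -84
L (MIN): min(-89, -62, -32) = -89
M (MIN): min(-21, 25, 30) = -21
N (MIN): min(40, 53, -2) = -2
C (MAX): max(-84, -89, -21, -2) = -2
P (MIN): min(-22, 40) = -22
Q (MIN): min(-82, 47, 81) = -82
D (MAX): max(-22, -82) = -22
R (MIN): min(-99, -94, -74) = -99
S (MIN): min(79, -16, 96, -96) = -96
E (MAX): max(-99, -96) = -96
T (MIN): min(-78, 76, 48) = -78
U (MIN): min(45, 42) = 42
F (MAX): max(-78, 42) = 42
A (MIN): min(-2, -22, -96, 42) = -96
V (MIN): min(77, -12) = -12
W (MIN): min(43, 72, -41) = -41
G (MAX): max(-12, -41) = -12
X (MIN): min(98, -99) = -99
Y (MIN): min(54, -91, 16) = -91
H (MAX): max(-99, -91) = -91
Z (MIN): min(5, -59) = -59
AA (MIN): min(43, 88, 4) = 4
AB (MIN): min(66, -92) = -92
AC (MIN): min(35, -98) = -98
J (MAX): max(-59, 4, -92, -98) = 4
B (MIN): min(-12, -91, 4) = -91
Root (MAX): max(-96, -91) = -91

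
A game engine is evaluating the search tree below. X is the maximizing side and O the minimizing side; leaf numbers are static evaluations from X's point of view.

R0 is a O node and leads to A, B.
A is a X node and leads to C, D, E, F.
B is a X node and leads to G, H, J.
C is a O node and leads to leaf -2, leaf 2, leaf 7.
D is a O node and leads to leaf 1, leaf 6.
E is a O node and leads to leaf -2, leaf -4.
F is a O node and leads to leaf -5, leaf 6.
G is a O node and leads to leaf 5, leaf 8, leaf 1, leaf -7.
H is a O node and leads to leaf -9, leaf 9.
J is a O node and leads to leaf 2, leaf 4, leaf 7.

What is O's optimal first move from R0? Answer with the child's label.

A

C (O): min(-2, 2, 7) = -2
D (O): min(1, 6) = 1
E (O): min(-2, -4) = -4
F (O): min(-5, 6) = -5
A (X): max(-2, 1, -4, -5) = 1
G (O): min(5, 8, 1, -7) = -7
H (O): min(-9, 9) = -9
J (O): min(2, 4, 7) = 2
B (X): max(-7, -9, 2) = 2
R0 (O): min(1, 2) = 1
O at R0 wants the lowest of {A=1, B=2}, so chooses A.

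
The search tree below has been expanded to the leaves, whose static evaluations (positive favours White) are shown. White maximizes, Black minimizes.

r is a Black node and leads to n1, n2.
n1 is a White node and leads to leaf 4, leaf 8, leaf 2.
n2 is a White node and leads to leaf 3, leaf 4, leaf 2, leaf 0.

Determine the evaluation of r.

n1 (White): max(4, 8, 2) = 8
n2 (White): max(3, 4, 2, 0) = 4
r (Black): min(8, 4) = 4

4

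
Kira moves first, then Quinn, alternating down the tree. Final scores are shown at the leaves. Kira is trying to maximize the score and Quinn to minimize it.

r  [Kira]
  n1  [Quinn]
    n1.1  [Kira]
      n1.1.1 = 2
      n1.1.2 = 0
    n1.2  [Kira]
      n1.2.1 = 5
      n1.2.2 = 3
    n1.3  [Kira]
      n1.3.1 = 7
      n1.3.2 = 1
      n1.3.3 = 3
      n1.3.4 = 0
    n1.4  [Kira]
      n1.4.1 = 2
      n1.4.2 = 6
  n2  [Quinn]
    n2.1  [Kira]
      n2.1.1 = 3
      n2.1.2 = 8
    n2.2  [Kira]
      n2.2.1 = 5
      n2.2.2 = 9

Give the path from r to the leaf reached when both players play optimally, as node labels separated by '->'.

n1.1 (Kira): max(2, 0) = 2
n1.2 (Kira): max(5, 3) = 5
n1.3 (Kira): max(7, 1, 3, 0) = 7
n1.4 (Kira): max(2, 6) = 6
n1 (Quinn): min(2, 5, 7, 6) = 2
n2.1 (Kira): max(3, 8) = 8
n2.2 (Kira): max(5, 9) = 9
n2 (Quinn): min(8, 9) = 8
r (Kira): max(2, 8) = 8
At r, Kira picks n2 (highest: 8).
At n2, Quinn picks n2.1 (lowest: 8).
At n2.1, Kira picks n2.1.2 (highest: 8).
Terminal value 8.

r -> n2 -> n2.1 -> n2.1.2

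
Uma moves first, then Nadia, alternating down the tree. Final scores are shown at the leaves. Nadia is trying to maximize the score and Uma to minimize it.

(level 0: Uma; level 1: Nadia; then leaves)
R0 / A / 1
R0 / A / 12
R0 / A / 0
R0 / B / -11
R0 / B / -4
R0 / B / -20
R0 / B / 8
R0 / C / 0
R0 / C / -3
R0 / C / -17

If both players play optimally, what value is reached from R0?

0

A (Nadia): max(1, 12, 0) = 12
B (Nadia): max(-11, -4, -20, 8) = 8
C (Nadia): max(0, -3, -17) = 0
R0 (Uma): min(12, 8, 0) = 0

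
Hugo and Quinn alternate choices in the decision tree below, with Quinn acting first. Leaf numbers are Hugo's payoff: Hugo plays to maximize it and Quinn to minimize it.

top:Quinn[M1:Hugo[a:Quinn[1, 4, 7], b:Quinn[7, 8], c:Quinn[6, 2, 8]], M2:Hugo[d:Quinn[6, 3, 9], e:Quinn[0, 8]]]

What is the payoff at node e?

0

e (Quinn): min(0, 8) = 0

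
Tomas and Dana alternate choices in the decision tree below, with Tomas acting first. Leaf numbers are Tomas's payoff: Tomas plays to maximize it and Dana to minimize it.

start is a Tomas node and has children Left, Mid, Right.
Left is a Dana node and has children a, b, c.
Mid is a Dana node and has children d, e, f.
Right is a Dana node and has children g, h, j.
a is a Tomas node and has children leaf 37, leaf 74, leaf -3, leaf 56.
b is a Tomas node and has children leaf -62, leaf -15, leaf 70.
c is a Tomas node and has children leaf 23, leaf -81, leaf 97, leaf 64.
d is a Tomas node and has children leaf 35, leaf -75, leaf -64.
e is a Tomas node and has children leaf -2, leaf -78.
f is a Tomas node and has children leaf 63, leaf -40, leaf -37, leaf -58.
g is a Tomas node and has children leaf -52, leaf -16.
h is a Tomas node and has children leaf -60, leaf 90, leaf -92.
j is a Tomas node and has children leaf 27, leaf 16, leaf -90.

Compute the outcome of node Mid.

d (Tomas): max(35, -75, -64) = 35
e (Tomas): max(-2, -78) = -2
f (Tomas): max(63, -40, -37, -58) = 63
Mid (Dana): min(35, -2, 63) = -2

-2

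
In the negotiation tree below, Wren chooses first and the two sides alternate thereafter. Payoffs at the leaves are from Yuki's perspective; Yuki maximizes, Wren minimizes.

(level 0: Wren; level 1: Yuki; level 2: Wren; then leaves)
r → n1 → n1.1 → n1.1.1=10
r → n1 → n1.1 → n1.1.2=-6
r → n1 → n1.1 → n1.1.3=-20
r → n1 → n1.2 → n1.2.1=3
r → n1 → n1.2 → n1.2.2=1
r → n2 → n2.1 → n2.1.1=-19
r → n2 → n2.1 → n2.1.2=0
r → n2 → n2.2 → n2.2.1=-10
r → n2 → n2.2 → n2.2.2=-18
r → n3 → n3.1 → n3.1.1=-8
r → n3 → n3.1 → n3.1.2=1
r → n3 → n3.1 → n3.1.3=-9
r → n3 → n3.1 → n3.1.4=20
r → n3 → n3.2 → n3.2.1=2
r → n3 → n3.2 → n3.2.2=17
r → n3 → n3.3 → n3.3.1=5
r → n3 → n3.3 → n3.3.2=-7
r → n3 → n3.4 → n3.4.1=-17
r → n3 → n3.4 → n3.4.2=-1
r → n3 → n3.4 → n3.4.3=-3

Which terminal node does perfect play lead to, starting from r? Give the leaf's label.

n1.1 (Wren): min(10, -6, -20) = -20
n1.2 (Wren): min(3, 1) = 1
n1 (Yuki): max(-20, 1) = 1
n2.1 (Wren): min(-19, 0) = -19
n2.2 (Wren): min(-10, -18) = -18
n2 (Yuki): max(-19, -18) = -18
n3.1 (Wren): min(-8, 1, -9, 20) = -9
n3.2 (Wren): min(2, 17) = 2
n3.3 (Wren): min(5, -7) = -7
n3.4 (Wren): min(-17, -1, -3) = -17
n3 (Yuki): max(-9, 2, -7, -17) = 2
r (Wren): min(1, -18, 2) = -18
At r, Wren picks n2 (lowest: -18).
At n2, Yuki picks n2.2 (highest: -18).
At n2.2, Wren picks n2.2.2 (lowest: -18).
Terminal value -18.

n2.2.2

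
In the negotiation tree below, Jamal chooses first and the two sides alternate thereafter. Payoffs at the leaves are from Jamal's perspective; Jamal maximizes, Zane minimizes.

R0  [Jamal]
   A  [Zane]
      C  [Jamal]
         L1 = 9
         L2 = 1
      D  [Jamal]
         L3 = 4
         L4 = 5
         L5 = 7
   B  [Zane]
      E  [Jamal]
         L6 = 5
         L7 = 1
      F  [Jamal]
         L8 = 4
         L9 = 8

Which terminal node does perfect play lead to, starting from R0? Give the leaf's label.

C (Jamal): max(9, 1) = 9
D (Jamal): max(4, 5, 7) = 7
A (Zane): min(9, 7) = 7
E (Jamal): max(5, 1) = 5
F (Jamal): max(4, 8) = 8
B (Zane): min(5, 8) = 5
R0 (Jamal): max(7, 5) = 7
At R0, Jamal picks A (highest: 7).
At A, Zane picks D (lowest: 7).
At D, Jamal picks L5 (highest: 7).
Terminal value 7.

L5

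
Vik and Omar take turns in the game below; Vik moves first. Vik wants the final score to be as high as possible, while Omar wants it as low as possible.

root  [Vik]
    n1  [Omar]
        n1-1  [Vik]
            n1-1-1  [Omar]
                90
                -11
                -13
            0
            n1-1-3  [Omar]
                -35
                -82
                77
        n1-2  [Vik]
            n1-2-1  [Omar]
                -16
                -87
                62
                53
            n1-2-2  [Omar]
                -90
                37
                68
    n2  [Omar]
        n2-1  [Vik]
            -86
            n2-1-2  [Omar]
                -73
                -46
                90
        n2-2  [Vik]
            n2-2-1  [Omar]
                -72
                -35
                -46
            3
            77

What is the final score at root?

n1-1-1 (Omar): min(90, -11, -13) = -13
n1-1-3 (Omar): min(-35, -82, 77) = -82
n1-1 (Vik): max(-13, 0, -82) = 0
n1-2-1 (Omar): min(-16, -87, 62, 53) = -87
n1-2-2 (Omar): min(-90, 37, 68) = -90
n1-2 (Vik): max(-87, -90) = -87
n1 (Omar): min(0, -87) = -87
n2-1-2 (Omar): min(-73, -46, 90) = -73
n2-1 (Vik): max(-86, -73) = -73
n2-2-1 (Omar): min(-72, -35, -46) = -72
n2-2 (Vik): max(-72, 3, 77) = 77
n2 (Omar): min(-73, 77) = -73
root (Vik): max(-87, -73) = -73

-73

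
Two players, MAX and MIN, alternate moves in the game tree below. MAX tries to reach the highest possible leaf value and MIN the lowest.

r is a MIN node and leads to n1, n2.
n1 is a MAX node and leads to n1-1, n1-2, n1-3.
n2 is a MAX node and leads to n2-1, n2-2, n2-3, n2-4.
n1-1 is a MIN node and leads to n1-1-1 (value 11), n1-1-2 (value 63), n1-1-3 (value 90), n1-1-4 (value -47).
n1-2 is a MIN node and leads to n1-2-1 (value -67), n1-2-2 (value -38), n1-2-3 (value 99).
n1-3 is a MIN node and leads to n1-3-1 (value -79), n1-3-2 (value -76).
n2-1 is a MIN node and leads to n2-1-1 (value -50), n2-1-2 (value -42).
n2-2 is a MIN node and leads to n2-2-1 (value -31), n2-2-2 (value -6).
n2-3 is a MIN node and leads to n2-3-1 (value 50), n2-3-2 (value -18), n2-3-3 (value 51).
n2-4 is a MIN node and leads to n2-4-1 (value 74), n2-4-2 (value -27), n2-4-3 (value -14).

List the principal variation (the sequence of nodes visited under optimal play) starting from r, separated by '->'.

r -> n1 -> n1-1 -> n1-1-4

n1-1 (MIN): min(11, 63, 90, -47) = -47
n1-2 (MIN): min(-67, -38, 99) = -67
n1-3 (MIN): min(-79, -76) = -79
n1 (MAX): max(-47, -67, -79) = -47
n2-1 (MIN): min(-50, -42) = -50
n2-2 (MIN): min(-31, -6) = -31
n2-3 (MIN): min(50, -18, 51) = -18
n2-4 (MIN): min(74, -27, -14) = -27
n2 (MAX): max(-50, -31, -18, -27) = -18
r (MIN): min(-47, -18) = -47
At r, MIN picks n1 (lowest: -47).
At n1, MAX picks n1-1 (highest: -47).
At n1-1, MIN picks n1-1-4 (lowest: -47).
Terminal value -47.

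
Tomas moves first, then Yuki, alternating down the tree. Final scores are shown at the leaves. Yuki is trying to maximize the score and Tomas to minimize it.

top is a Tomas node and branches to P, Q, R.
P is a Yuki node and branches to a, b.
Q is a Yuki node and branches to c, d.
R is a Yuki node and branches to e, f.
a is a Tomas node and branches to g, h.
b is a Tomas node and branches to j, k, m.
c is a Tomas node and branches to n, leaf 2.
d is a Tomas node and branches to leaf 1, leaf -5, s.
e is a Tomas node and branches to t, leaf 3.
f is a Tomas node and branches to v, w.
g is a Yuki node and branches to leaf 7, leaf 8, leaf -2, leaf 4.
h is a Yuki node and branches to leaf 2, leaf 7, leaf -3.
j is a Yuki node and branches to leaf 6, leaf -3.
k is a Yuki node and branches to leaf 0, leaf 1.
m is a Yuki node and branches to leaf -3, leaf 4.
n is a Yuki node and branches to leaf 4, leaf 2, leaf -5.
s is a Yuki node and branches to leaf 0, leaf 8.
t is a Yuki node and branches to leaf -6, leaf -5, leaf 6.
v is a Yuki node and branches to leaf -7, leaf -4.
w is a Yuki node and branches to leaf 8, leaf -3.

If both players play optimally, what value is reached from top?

2

g (Yuki): max(7, 8, -2, 4) = 8
h (Yuki): max(2, 7, -3) = 7
a (Tomas): min(8, 7) = 7
j (Yuki): max(6, -3) = 6
k (Yuki): max(0, 1) = 1
m (Yuki): max(-3, 4) = 4
b (Tomas): min(6, 1, 4) = 1
P (Yuki): max(7, 1) = 7
n (Yuki): max(4, 2, -5) = 4
c (Tomas): min(4, 2) = 2
s (Yuki): max(0, 8) = 8
d (Tomas): min(1, -5, 8) = -5
Q (Yuki): max(2, -5) = 2
t (Yuki): max(-6, -5, 6) = 6
e (Tomas): min(6, 3) = 3
v (Yuki): max(-7, -4) = -4
w (Yuki): max(8, -3) = 8
f (Tomas): min(-4, 8) = -4
R (Yuki): max(3, -4) = 3
top (Tomas): min(7, 2, 3) = 2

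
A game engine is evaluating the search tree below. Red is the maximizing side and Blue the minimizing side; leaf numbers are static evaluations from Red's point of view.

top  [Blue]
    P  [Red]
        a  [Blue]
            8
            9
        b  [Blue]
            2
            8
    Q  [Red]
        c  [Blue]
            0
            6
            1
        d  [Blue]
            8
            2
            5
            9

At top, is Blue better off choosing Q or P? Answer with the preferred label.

Q

c (Blue): min(0, 6, 1) = 0
d (Blue): min(8, 2, 5, 9) = 2
Q (Red): max(0, 2) = 2
a (Blue): min(8, 9) = 8
b (Blue): min(2, 8) = 2
P (Red): max(8, 2) = 8
Blue prefers the lower value; Q=2, P=8. Q is better since 2 < 8.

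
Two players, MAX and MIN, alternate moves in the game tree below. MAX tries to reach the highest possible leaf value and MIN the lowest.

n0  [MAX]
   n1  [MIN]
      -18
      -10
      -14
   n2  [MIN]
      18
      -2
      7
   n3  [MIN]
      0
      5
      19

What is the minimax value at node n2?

n2 (MIN): min(18, -2, 7) = -2

-2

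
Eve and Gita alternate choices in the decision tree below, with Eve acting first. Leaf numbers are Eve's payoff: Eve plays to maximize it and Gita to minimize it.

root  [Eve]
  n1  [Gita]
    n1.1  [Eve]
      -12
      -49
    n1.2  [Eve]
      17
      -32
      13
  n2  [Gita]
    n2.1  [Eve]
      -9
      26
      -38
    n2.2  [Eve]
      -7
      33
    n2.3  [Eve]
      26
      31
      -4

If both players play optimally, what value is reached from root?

26

n1.1 (Eve): max(-12, -49) = -12
n1.2 (Eve): max(17, -32, 13) = 17
n1 (Gita): min(-12, 17) = -12
n2.1 (Eve): max(-9, 26, -38) = 26
n2.2 (Eve): max(-7, 33) = 33
n2.3 (Eve): max(26, 31, -4) = 31
n2 (Gita): min(26, 33, 31) = 26
root (Eve): max(-12, 26) = 26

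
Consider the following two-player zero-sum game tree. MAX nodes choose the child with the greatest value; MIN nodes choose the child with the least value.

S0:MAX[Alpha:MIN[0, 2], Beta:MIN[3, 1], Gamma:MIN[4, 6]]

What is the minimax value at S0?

4

Alpha (MIN): min(0, 2) = 0
Beta (MIN): min(3, 1) = 1
Gamma (MIN): min(4, 6) = 4
S0 (MAX): max(0, 1, 4) = 4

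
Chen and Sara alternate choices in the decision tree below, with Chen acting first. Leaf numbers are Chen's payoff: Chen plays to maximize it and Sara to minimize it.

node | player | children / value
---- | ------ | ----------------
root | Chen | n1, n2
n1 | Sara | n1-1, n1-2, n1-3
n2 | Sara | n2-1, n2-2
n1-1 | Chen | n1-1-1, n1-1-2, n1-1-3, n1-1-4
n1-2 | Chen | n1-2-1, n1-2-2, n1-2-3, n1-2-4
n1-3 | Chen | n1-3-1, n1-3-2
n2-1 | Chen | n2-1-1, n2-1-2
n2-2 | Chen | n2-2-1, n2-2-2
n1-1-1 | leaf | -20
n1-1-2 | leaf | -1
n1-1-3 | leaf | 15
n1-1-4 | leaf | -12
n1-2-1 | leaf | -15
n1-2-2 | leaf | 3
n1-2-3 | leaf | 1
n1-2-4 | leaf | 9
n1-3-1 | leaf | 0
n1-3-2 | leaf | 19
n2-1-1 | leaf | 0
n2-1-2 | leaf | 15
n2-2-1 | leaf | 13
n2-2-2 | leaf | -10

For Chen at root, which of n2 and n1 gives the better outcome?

n2-1 (Chen): max(0, 15) = 15
n2-2 (Chen): max(13, -10) = 13
n2 (Sara): min(15, 13) = 13
n1-1 (Chen): max(-20, -1, 15, -12) = 15
n1-2 (Chen): max(-15, 3, 1, 9) = 9
n1-3 (Chen): max(0, 19) = 19
n1 (Sara): min(15, 9, 19) = 9
Chen prefers the higher value; n2=13, n1=9. n2 is better since 13 > 9.

n2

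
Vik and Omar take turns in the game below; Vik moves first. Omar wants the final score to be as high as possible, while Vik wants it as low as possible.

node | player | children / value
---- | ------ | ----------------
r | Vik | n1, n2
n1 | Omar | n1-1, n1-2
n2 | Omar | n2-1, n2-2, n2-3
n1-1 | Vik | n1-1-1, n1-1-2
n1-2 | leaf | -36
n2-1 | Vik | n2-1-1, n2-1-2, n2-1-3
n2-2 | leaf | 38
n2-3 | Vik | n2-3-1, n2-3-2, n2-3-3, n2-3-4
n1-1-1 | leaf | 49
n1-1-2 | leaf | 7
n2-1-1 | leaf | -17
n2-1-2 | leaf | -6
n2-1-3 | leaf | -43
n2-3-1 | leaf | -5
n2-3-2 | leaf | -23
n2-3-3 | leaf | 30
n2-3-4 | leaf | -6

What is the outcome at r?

7

n1-1 (Vik): min(49, 7) = 7
n1 (Omar): max(7, -36) = 7
n2-1 (Vik): min(-17, -6, -43) = -43
n2-3 (Vik): min(-5, -23, 30, -6) = -23
n2 (Omar): max(-43, 38, -23) = 38
r (Vik): min(7, 38) = 7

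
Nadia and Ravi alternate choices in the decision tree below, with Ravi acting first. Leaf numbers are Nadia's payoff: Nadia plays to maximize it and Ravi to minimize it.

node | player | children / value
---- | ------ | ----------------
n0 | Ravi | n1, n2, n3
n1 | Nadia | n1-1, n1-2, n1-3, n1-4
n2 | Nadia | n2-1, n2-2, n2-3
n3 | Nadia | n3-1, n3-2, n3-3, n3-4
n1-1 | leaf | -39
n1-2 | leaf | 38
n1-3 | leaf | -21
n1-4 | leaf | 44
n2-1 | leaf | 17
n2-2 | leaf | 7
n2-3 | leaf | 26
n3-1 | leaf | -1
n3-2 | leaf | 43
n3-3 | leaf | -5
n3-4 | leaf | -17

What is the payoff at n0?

26

n1 (Nadia): max(-39, 38, -21, 44) = 44
n2 (Nadia): max(17, 7, 26) = 26
n3 (Nadia): max(-1, 43, -5, -17) = 43
n0 (Ravi): min(44, 26, 43) = 26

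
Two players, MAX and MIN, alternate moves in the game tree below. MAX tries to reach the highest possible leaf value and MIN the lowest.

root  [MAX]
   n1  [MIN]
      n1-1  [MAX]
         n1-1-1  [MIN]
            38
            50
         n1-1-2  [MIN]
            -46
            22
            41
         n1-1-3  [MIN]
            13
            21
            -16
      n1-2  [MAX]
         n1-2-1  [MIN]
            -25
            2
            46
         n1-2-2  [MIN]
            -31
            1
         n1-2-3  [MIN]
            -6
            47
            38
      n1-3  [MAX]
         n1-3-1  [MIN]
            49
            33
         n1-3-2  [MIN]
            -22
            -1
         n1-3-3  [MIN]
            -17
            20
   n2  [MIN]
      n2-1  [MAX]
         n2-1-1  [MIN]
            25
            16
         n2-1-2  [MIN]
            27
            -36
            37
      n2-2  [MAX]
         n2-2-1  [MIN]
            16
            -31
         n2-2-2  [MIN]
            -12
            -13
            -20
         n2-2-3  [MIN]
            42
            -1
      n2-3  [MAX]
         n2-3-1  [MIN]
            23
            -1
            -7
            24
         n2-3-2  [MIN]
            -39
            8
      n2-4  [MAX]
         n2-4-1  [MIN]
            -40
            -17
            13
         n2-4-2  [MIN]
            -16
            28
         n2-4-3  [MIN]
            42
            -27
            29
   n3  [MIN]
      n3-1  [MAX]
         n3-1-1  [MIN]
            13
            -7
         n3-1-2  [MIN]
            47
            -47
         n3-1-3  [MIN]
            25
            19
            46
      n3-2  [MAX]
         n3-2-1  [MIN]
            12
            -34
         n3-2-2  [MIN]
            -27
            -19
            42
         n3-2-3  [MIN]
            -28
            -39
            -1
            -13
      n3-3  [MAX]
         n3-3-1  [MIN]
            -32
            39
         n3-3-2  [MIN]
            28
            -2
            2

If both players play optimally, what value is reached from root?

-6

n1-1-1 (MIN): min(38, 50) = 38
n1-1-2 (MIN): min(-46, 22, 41) = -46
n1-1-3 (MIN): min(13, 21, -16) = -16
n1-1 (MAX): max(38, -46, -16) = 38
n1-2-1 (MIN): min(-25, 2, 46) = -25
n1-2-2 (MIN): min(-31, 1) = -31
n1-2-3 (MIN): min(-6, 47, 38) = -6
n1-2 (MAX): max(-25, -31, -6) = -6
n1-3-1 (MIN): min(49, 33) = 33
n1-3-2 (MIN): min(-22, -1) = -22
n1-3-3 (MIN): min(-17, 20) = -17
n1-3 (MAX): max(33, -22, -17) = 33
n1 (MIN): min(38, -6, 33) = -6
n2-1-1 (MIN): min(25, 16) = 16
n2-1-2 (MIN): min(27, -36, 37) = -36
n2-1 (MAX): max(16, -36) = 16
n2-2-1 (MIN): min(16, -31) = -31
n2-2-2 (MIN): min(-12, -13, -20) = -20
n2-2-3 (MIN): min(42, -1) = -1
n2-2 (MAX): max(-31, -20, -1) = -1
n2-3-1 (MIN): min(23, -1, -7, 24) = -7
n2-3-2 (MIN): min(-39, 8) = -39
n2-3 (MAX): max(-7, -39) = -7
n2-4-1 (MIN): min(-40, -17, 13) = -40
n2-4-2 (MIN): min(-16, 28) = -16
n2-4-3 (MIN): min(42, -27, 29) = -27
n2-4 (MAX): max(-40, -16, -27) = -16
n2 (MIN): min(16, -1, -7, -16) = -16
n3-1-1 (MIN): min(13, -7) = -7
n3-1-2 (MIN): min(47, -47) = -47
n3-1-3 (MIN): min(25, 19, 46) = 19
n3-1 (MAX): max(-7, -47, 19) = 19
n3-2-1 (MIN): min(12, -34) = -34
n3-2-2 (MIN): min(-27, -19, 42) = -27
n3-2-3 (MIN): min(-28, -39, -1, -13) = -39
n3-2 (MAX): max(-34, -27, -39) = -27
n3-3-1 (MIN): min(-32, 39) = -32
n3-3-2 (MIN): min(28, -2, 2) = -2
n3-3 (MAX): max(-32, -2) = -2
n3 (MIN): min(19, -27, -2) = -27
root (MAX): max(-6, -16, -27) = -6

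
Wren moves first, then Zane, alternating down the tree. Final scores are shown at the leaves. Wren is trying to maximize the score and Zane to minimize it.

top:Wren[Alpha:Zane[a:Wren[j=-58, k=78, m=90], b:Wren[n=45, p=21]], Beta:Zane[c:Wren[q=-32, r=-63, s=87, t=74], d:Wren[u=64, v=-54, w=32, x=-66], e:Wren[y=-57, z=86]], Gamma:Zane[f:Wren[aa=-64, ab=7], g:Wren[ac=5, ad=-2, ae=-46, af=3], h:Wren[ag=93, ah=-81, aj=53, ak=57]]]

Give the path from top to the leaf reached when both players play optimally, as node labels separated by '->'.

top -> Beta -> d -> u

a (Wren): max(-58, 78, 90) = 90
b (Wren): max(45, 21) = 45
Alpha (Zane): min(90, 45) = 45
c (Wren): max(-32, -63, 87, 74) = 87
d (Wren): max(64, -54, 32, -66) = 64
e (Wren): max(-57, 86) = 86
Beta (Zane): min(87, 64, 86) = 64
f (Wren): max(-64, 7) = 7
g (Wren): max(5, -2, -46, 3) = 5
h (Wren): max(93, -81, 53, 57) = 93
Gamma (Zane): min(7, 5, 93) = 5
top (Wren): max(45, 64, 5) = 64
At top, Wren picks Beta (highest: 64).
At Beta, Zane picks d (lowest: 64).
At d, Wren picks u (highest: 64).
Terminal value 64.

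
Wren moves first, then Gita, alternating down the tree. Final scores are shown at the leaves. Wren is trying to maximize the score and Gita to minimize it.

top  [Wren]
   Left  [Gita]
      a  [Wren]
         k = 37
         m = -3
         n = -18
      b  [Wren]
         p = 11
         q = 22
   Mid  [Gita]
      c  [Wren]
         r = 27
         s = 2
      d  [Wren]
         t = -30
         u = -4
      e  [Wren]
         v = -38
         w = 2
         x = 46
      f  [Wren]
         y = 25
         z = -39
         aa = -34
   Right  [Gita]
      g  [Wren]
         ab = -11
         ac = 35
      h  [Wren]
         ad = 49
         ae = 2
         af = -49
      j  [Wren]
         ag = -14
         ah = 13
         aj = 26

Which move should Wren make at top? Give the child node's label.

Right

a (Wren): max(37, -3, -18) = 37
b (Wren): max(11, 22) = 22
Left (Gita): min(37, 22) = 22
c (Wren): max(27, 2) = 27
d (Wren): max(-30, -4) = -4
e (Wren): max(-38, 2, 46) = 46
f (Wren): max(25, -39, -34) = 25
Mid (Gita): min(27, -4, 46, 25) = -4
g (Wren): max(-11, 35) = 35
h (Wren): max(49, 2, -49) = 49
j (Wren): max(-14, 13, 26) = 26
Right (Gita): min(35, 49, 26) = 26
top (Wren): max(22, -4, 26) = 26
Wren at top wants the highest of {Left=22, Mid=-4, Right=26}, so chooses Right.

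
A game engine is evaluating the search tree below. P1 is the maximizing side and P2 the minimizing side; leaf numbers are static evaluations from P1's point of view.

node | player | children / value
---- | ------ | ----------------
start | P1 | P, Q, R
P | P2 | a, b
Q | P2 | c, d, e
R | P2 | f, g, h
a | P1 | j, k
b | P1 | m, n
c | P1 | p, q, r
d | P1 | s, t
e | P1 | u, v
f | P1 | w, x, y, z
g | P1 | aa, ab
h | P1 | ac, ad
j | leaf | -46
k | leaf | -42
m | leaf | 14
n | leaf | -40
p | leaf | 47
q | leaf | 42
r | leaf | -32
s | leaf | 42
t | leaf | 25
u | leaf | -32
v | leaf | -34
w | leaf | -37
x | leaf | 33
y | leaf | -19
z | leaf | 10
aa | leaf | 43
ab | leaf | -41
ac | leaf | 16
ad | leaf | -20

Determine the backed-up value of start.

16

a (P1): max(-46, -42) = -42
b (P1): max(14, -40) = 14
P (P2): min(-42, 14) = -42
c (P1): max(47, 42, -32) = 47
d (P1): max(42, 25) = 42
e (P1): max(-32, -34) = -32
Q (P2): min(47, 42, -32) = -32
f (P1): max(-37, 33, -19, 10) = 33
g (P1): max(43, -41) = 43
h (P1): max(16, -20) = 16
R (P2): min(33, 43, 16) = 16
start (P1): max(-42, -32, 16) = 16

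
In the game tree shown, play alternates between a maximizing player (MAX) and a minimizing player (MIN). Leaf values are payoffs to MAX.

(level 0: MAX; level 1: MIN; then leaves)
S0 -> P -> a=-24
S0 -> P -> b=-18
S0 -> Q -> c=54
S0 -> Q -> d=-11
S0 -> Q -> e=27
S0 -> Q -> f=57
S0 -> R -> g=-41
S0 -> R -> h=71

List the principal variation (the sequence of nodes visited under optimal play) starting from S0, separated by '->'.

S0 -> Q -> d

P (MIN): min(-24, -18) = -24
Q (MIN): min(54, -11, 27, 57) = -11
R (MIN): min(-41, 71) = -41
S0 (MAX): max(-24, -11, -41) = -11
At S0, MAX picks Q (highest: -11).
At Q, MIN picks d (lowest: -11).
Terminal value -11.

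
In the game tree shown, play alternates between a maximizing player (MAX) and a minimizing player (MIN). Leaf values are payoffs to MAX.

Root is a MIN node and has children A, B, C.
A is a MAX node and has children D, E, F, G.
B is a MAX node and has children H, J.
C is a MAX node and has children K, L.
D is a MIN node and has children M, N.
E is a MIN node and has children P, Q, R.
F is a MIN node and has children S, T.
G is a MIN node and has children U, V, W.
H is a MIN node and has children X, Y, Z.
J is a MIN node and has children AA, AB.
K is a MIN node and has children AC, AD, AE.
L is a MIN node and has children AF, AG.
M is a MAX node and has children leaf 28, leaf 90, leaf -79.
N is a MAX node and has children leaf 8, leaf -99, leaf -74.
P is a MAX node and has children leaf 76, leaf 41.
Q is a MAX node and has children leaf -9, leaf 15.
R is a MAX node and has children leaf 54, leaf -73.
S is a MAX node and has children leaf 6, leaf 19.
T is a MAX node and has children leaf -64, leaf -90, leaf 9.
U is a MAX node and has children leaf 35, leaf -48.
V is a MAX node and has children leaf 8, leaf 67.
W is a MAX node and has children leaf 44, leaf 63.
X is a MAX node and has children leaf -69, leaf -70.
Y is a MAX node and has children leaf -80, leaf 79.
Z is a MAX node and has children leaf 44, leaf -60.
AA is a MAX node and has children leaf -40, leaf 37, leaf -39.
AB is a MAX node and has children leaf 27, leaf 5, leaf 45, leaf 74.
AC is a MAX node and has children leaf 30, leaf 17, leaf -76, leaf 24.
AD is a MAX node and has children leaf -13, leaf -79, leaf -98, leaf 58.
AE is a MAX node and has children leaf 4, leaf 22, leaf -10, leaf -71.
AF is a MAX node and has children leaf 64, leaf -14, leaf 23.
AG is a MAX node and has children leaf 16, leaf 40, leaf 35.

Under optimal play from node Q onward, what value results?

Q (MAX): max(-9, 15) = 15

15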